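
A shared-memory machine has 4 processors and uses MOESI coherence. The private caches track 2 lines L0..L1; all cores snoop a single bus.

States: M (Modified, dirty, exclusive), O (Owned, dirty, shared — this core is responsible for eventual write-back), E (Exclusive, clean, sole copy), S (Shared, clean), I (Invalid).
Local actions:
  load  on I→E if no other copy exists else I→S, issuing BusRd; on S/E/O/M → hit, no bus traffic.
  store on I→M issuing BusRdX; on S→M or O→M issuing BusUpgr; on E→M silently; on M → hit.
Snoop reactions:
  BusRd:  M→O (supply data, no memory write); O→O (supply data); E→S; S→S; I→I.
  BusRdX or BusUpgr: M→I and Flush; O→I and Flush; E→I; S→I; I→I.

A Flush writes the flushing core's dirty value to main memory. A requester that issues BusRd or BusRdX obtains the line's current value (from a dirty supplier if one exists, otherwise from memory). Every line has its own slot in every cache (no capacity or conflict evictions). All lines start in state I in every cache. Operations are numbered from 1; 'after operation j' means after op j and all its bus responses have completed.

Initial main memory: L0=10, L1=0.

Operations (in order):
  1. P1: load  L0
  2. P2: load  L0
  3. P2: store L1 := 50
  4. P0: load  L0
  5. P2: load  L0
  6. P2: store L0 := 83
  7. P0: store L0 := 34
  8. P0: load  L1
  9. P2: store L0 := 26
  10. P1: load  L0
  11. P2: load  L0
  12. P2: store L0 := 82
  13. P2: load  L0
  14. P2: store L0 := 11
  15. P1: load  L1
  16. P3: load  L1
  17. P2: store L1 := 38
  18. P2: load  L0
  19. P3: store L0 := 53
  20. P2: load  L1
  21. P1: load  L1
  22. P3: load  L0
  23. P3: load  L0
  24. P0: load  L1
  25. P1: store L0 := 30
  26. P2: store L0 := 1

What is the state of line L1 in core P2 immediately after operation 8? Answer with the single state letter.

state = O

[1] P1: load  L0 | P0:I, P1:E(10), P2:I, P3:I | bus: BusRd
[2] P2: load  L0 | P0:I, P1:S(10), P2:S(10), P3:I | bus: BusRd
[3] P2: store L1 := 50 | P0:I, P1:I, P2:M(50), P3:I | bus: BusRdX
[4] P0: load  L0 | P0:S(10), P1:S(10), P2:S(10), P3:I | bus: BusRd
[5] P2: load  L0 | P0:S(10), P1:S(10), P2:S(10), P3:I | bus: none
[6] P2: store L0 := 83 | P0:I, P1:I, P2:M(83), P3:I | bus: BusUpgr
[7] P0: store L0 := 34 | P0:M(34), P1:I, P2:I, P3:I | bus: BusRdX,Flush
[8] P0: load  L1 | P0:S(50), P1:I, P2:O(50), P3:I | bus: BusRd
[9] P2: store L0 := 26 | P0:I, P1:I, P2:M(26), P3:I | bus: BusRdX,Flush
[10] P1: load  L0 | P0:I, P1:S(26), P2:O(26), P3:I | bus: BusRd
[11] P2: load  L0 | P0:I, P1:S(26), P2:O(26), P3:I | bus: none
[12] P2: store L0 := 82 | P0:I, P1:I, P2:M(82), P3:I | bus: BusUpgr
[13] P2: load  L0 | P0:I, P1:I, P2:M(82), P3:I | bus: none
[14] P2: store L0 := 11 | P0:I, P1:I, P2:M(11), P3:I | bus: none
[15] P1: load  L1 | P0:S(50), P1:S(50), P2:O(50), P3:I | bus: BusRd
[16] P3: load  L1 | P0:S(50), P1:S(50), P2:O(50), P3:S(50) | bus: BusRd
[17] P2: store L1 := 38 | P0:I, P1:I, P2:M(38), P3:I | bus: BusUpgr
[18] P2: load  L0 | P0:I, P1:I, P2:M(11), P3:I | bus: none
[19] P3: store L0 := 53 | P0:I, P1:I, P2:I, P3:M(53) | bus: BusRdX,Flush
[20] P2: load  L1 | P0:I, P1:I, P2:M(38), P3:I | bus: none
[21] P1: load  L1 | P0:I, P1:S(38), P2:O(38), P3:I | bus: BusRd
[22] P3: load  L0 | P0:I, P1:I, P2:I, P3:M(53) | bus: none
[23] P3: load  L0 | P0:I, P1:I, P2:I, P3:M(53) | bus: none
[24] P0: load  L1 | P0:S(38), P1:S(38), P2:O(38), P3:I | bus: BusRd
[25] P1: store L0 := 30 | P0:I, P1:M(30), P2:I, P3:I | bus: BusRdX,Flush
[26] P2: store L0 := 1 | P0:I, P1:I, P2:M(1), P3:I | bus: BusRdX,Flush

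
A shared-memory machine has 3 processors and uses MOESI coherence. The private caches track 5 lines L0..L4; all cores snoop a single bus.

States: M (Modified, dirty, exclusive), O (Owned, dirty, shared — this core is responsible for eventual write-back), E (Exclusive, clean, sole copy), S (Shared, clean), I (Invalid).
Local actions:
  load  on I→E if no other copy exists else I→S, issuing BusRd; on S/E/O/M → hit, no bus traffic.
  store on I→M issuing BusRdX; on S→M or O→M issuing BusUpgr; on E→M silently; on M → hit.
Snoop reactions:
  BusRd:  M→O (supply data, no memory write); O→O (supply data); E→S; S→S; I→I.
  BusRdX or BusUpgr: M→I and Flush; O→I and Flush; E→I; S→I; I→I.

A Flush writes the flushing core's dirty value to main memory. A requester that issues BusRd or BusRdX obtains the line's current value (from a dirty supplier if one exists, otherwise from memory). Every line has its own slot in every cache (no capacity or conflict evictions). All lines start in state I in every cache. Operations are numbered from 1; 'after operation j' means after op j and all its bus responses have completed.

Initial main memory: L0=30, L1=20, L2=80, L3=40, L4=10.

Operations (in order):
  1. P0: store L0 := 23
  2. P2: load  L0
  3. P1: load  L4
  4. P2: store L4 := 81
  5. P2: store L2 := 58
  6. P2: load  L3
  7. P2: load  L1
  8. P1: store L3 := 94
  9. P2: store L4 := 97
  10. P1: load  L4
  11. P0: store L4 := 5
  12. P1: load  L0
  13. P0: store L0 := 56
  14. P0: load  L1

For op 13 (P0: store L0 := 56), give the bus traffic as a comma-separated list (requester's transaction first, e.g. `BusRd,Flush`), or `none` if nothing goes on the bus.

bus = BusUpgr

step 1: P0: store L0 := 23  ⟶  MII  (L0)  txn=BusRdX  M[L0]=30
step 2: P2: load  L0  ⟶  OIS  (L0)  txn=BusRd  M[L0]=30
step 3: P1: load  L4  ⟶  IEI  (L4)  txn=BusRd  M[L4]=10
step 4: P2: store L4 := 81  ⟶  IIM  (L4)  txn=BusRdX  M[L4]=10
step 5: P2: store L2 := 58  ⟶  IIM  (L2)  txn=BusRdX  M[L2]=80
step 6: P2: load  L3  ⟶  IIE  (L3)  txn=BusRd  M[L3]=40
step 7: P2: load  L1  ⟶  IIE  (L1)  txn=BusRd  M[L1]=20
step 8: P1: store L3 := 94  ⟶  IMI  (L3)  txn=BusRdX  M[L3]=40
step 9: P2: store L4 := 97  ⟶  IIM  (L4)  txn=∅  M[L4]=10
step 10: P1: load  L4  ⟶  ISO  (L4)  txn=BusRd  M[L4]=10
step 11: P0: store L4 := 5  ⟶  MII  (L4)  txn=BusRdX+Flush  M[L4]=97
step 12: P1: load  L0  ⟶  OSS  (L0)  txn=BusRd  M[L0]=30
step 13: P0: store L0 := 56  ⟶  MII  (L0)  txn=BusUpgr  M[L0]=30
step 14: P0: load  L1  ⟶  SIS  (L1)  txn=BusRd  M[L1]=20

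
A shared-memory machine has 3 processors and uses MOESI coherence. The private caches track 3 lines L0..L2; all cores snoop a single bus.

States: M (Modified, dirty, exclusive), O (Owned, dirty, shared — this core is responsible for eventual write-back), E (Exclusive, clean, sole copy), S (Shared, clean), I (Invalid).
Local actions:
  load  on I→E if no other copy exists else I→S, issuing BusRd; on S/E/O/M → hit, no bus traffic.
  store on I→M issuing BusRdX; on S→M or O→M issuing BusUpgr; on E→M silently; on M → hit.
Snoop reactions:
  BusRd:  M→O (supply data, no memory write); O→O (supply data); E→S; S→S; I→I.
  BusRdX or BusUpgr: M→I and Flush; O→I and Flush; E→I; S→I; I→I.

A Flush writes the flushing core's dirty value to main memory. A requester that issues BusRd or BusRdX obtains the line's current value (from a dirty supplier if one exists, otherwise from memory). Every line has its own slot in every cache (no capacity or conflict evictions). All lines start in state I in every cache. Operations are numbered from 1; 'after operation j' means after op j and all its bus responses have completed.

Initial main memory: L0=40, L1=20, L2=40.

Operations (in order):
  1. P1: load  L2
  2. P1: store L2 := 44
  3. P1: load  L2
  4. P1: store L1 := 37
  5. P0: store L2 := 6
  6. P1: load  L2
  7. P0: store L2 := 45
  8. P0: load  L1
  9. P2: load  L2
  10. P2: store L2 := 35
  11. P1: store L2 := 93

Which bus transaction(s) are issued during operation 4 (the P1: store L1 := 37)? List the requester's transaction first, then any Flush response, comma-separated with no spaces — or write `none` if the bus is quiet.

[1] P1: load  L2 | P0:I, P1:E(40), P2:I | bus: BusRd
[2] P1: store L2 := 44 | P0:I, P1:M(44), P2:I | bus: none
[3] P1: load  L2 | P0:I, P1:M(44), P2:I | bus: none
[4] P1: store L1 := 37 | P0:I, P1:M(37), P2:I | bus: BusRdX
[5] P0: store L2 := 6 | P0:M(6), P1:I, P2:I | bus: BusRdX,Flush
[6] P1: load  L2 | P0:O(6), P1:S(6), P2:I | bus: BusRd
[7] P0: store L2 := 45 | P0:M(45), P1:I, P2:I | bus: BusUpgr
[8] P0: load  L1 | P0:S(37), P1:O(37), P2:I | bus: BusRd
[9] P2: load  L2 | P0:O(45), P1:I, P2:S(45) | bus: BusRd
[10] P2: store L2 := 35 | P0:I, P1:I, P2:M(35) | bus: BusUpgr,Flush
[11] P1: store L2 := 93 | P0:I, P1:M(93), P2:I | bus: BusRdX,Flush

bus = BusRdX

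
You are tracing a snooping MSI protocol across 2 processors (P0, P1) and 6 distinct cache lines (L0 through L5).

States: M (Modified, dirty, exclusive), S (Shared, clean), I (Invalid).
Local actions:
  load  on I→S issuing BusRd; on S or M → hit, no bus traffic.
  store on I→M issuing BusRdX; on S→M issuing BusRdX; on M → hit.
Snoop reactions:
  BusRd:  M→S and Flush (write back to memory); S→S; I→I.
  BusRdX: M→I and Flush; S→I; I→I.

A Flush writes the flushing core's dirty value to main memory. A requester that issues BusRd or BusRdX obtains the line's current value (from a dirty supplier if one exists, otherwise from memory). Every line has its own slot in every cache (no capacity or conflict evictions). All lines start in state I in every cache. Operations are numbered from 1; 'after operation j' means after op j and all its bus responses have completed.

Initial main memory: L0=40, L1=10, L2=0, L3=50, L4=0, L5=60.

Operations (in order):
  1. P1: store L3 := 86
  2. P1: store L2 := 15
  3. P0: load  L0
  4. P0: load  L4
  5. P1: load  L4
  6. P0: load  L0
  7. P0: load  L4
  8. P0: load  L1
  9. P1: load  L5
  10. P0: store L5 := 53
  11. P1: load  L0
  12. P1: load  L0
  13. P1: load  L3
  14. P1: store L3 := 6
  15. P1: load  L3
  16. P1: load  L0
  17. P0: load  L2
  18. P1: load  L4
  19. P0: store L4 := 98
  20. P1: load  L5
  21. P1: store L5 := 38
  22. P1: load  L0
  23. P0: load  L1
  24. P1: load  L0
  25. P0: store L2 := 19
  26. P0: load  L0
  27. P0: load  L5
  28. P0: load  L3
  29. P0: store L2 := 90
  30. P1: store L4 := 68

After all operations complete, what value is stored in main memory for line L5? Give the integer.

  op1 P1: store L3 := 86 → I/M on L3; bus BusRdX; mem=50
  op2 P1: store L2 := 15 → I/M on L2; bus BusRdX; mem=0
  op3 P0: load  L0 → S/I on L0; bus BusRd; mem=40
  op4 P0: load  L4 → S/I on L4; bus BusRd; mem=0
  op5 P1: load  L4 → S/S on L4; bus BusRd; mem=0
  op6 P0: load  L0 → S/I on L0; bus (none); mem=40
  op7 P0: load  L4 → S/S on L4; bus (none); mem=0
  op8 P0: load  L1 → S/I on L1; bus BusRd; mem=10
  op9 P1: load  L5 → I/S on L5; bus BusRd; mem=60
  op10 P0: store L5 := 53 → M/I on L5; bus BusRdX; mem=60
  op11 P1: load  L0 → S/S on L0; bus BusRd; mem=40
  op12 P1: load  L0 → S/S on L0; bus (none); mem=40
  op13 P1: load  L3 → I/M on L3; bus (none); mem=50
  op14 P1: store L3 := 6 → I/M on L3; bus (none); mem=50
  op15 P1: load  L3 → I/M on L3; bus (none); mem=50
  op16 P1: load  L0 → S/S on L0; bus (none); mem=40
  op17 P0: load  L2 → S/S on L2; bus BusRd Flush; mem=15
  op18 P1: load  L4 → S/S on L4; bus (none); mem=0
  op19 P0: store L4 := 98 → M/I on L4; bus BusRdX; mem=0
  op20 P1: load  L5 → S/S on L5; bus BusRd Flush; mem=53
  op21 P1: store L5 := 38 → I/M on L5; bus BusRdX; mem=53
  op22 P1: load  L0 → S/S on L0; bus (none); mem=40
  op23 P0: load  L1 → S/I on L1; bus (none); mem=10
  op24 P1: load  L0 → S/S on L0; bus (none); mem=40
  op25 P0: store L2 := 19 → M/I on L2; bus BusRdX; mem=15
  op26 P0: load  L0 → S/S on L0; bus (none); mem=40
  op27 P0: load  L5 → S/S on L5; bus BusRd Flush; mem=38
  op28 P0: load  L3 → S/S on L3; bus BusRd Flush; mem=6
  op29 P0: store L2 := 90 → M/I on L2; bus (none); mem=15
  op30 P1: store L4 := 68 → I/M on L4; bus BusRdX Flush; mem=98

memory[L5] = 38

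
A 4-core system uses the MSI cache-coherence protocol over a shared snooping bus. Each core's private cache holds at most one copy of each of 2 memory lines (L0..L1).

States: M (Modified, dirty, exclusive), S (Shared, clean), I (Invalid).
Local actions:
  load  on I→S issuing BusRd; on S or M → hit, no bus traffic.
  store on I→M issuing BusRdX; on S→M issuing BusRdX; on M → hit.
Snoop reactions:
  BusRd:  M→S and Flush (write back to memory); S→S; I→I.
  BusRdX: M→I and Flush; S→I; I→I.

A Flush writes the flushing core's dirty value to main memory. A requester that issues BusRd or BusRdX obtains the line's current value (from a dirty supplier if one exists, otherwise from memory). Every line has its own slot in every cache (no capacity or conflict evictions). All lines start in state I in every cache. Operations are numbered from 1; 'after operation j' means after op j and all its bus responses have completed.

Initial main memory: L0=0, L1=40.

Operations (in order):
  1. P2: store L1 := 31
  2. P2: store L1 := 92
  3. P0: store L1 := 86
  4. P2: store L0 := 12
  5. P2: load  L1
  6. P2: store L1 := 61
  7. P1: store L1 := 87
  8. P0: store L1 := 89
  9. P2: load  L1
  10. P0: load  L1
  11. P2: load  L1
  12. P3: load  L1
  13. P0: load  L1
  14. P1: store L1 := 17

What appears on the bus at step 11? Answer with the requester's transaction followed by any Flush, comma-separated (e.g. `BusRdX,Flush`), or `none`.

bus = none

1. P2: store L1 := 31  bus=[BusRdX]  L1: P0=I P1=I P2=M P3=I  mem[L1]=40
2. P2: store L1 := 92  bus=[-]  L1: P0=I P1=I P2=M P3=I  mem[L1]=40
3. P0: store L1 := 86  bus=[BusRdX,Flush]  L1: P0=M P1=I P2=I P3=I  mem[L1]=92
4. P2: store L0 := 12  bus=[BusRdX]  L0: P0=I P1=I P2=M P3=I  mem[L0]=0
5. P2: load  L1  bus=[BusRd,Flush]  L1: P0=S P1=I P2=S P3=I  mem[L1]=86
6. P2: store L1 := 61  bus=[BusRdX]  L1: P0=I P1=I P2=M P3=I  mem[L1]=86
7. P1: store L1 := 87  bus=[BusRdX,Flush]  L1: P0=I P1=M P2=I P3=I  mem[L1]=61
8. P0: store L1 := 89  bus=[BusRdX,Flush]  L1: P0=M P1=I P2=I P3=I  mem[L1]=87
9. P2: load  L1  bus=[BusRd,Flush]  L1: P0=S P1=I P2=S P3=I  mem[L1]=89
10. P0: load  L1  bus=[-]  L1: P0=S P1=I P2=S P3=I  mem[L1]=89
11. P2: load  L1  bus=[-]  L1: P0=S P1=I P2=S P3=I  mem[L1]=89
12. P3: load  L1  bus=[BusRd]  L1: P0=S P1=I P2=S P3=S  mem[L1]=89
13. P0: load  L1  bus=[-]  L1: P0=S P1=I P2=S P3=S  mem[L1]=89
14. P1: store L1 := 17  bus=[BusRdX]  L1: P0=I P1=M P2=I P3=I  mem[L1]=89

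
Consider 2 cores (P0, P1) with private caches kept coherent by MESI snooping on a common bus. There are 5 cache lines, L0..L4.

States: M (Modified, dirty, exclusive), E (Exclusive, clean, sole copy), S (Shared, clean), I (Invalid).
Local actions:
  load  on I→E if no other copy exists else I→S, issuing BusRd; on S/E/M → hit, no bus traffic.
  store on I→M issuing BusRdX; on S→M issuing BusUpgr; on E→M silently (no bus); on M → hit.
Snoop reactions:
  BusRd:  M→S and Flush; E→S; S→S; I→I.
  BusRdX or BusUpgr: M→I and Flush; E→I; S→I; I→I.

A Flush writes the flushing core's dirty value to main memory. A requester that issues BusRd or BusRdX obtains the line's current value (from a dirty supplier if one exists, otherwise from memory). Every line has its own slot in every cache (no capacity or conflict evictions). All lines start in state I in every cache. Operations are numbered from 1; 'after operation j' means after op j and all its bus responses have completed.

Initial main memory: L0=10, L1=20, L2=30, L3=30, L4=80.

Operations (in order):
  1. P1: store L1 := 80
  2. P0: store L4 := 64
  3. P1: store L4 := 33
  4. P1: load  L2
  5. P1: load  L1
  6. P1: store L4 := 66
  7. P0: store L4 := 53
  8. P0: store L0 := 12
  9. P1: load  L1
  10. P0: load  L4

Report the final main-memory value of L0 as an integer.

memory[L0] = 10

  op1 P1: store L1 := 80 → I/M on L1; bus BusRdX; mem=20
  op2 P0: store L4 := 64 → M/I on L4; bus BusRdX; mem=80
  op3 P1: store L4 := 33 → I/M on L4; bus BusRdX Flush; mem=64
  op4 P1: load  L2 → I/E on L2; bus BusRd; mem=30
  op5 P1: load  L1 → I/M on L1; bus (none); mem=20
  op6 P1: store L4 := 66 → I/M on L4; bus (none); mem=64
  op7 P0: store L4 := 53 → M/I on L4; bus BusRdX Flush; mem=66
  op8 P0: store L0 := 12 → M/I on L0; bus BusRdX; mem=10
  op9 P1: load  L1 → I/M on L1; bus (none); mem=20
  op10 P0: load  L4 → M/I on L4; bus (none); mem=66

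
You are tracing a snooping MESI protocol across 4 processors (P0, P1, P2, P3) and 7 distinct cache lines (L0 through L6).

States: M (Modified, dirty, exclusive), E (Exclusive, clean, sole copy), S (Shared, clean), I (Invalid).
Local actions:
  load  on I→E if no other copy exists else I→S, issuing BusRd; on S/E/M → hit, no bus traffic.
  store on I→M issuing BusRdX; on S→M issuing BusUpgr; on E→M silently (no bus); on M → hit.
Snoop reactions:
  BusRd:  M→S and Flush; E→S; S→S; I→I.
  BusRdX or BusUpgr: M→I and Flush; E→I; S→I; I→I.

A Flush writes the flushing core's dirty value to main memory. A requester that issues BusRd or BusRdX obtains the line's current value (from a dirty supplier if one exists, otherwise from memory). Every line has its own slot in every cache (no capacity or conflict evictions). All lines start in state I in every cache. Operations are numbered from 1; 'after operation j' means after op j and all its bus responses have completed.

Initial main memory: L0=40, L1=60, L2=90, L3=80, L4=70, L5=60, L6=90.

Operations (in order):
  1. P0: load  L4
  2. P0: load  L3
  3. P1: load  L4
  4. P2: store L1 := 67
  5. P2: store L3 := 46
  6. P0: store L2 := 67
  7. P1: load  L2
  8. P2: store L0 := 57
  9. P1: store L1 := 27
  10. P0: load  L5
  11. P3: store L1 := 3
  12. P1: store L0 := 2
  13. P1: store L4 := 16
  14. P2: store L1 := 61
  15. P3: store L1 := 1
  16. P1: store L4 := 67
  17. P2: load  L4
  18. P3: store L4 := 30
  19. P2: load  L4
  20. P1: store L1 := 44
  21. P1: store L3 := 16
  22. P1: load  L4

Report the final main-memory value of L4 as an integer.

memory[L4] = 30

  op1 P0: load  L4 → E/I/I/I on L4; bus BusRd; mem=70
  op2 P0: load  L3 → E/I/I/I on L3; bus BusRd; mem=80
  op3 P1: load  L4 → S/S/I/I on L4; bus BusRd; mem=70
  op4 P2: store L1 := 67 → I/I/M/I on L1; bus BusRdX; mem=60
  op5 P2: store L3 := 46 → I/I/M/I on L3; bus BusRdX; mem=80
  op6 P0: store L2 := 67 → M/I/I/I on L2; bus BusRdX; mem=90
  op7 P1: load  L2 → S/S/I/I on L2; bus BusRd Flush; mem=67
  op8 P2: store L0 := 57 → I/I/M/I on L0; bus BusRdX; mem=40
  op9 P1: store L1 := 27 → I/M/I/I on L1; bus BusRdX Flush; mem=67
  op10 P0: load  L5 → E/I/I/I on L5; bus BusRd; mem=60
  op11 P3: store L1 := 3 → I/I/I/M on L1; bus BusRdX Flush; mem=27
  op12 P1: store L0 := 2 → I/M/I/I on L0; bus BusRdX Flush; mem=57
  op13 P1: store L4 := 16 → I/M/I/I on L4; bus BusUpgr; mem=70
  op14 P2: store L1 := 61 → I/I/M/I on L1; bus BusRdX Flush; mem=3
  op15 P3: store L1 := 1 → I/I/I/M on L1; bus BusRdX Flush; mem=61
  op16 P1: store L4 := 67 → I/M/I/I on L4; bus (none); mem=70
  op17 P2: load  L4 → I/S/S/I on L4; bus BusRd Flush; mem=67
  op18 P3: store L4 := 30 → I/I/I/M on L4; bus BusRdX; mem=67
  op19 P2: load  L4 → I/I/S/S on L4; bus BusRd Flush; mem=30
  op20 P1: store L1 := 44 → I/M/I/I on L1; bus BusRdX Flush; mem=1
  op21 P1: store L3 := 16 → I/M/I/I on L3; bus BusRdX Flush; mem=46
  op22 P1: load  L4 → I/S/S/S on L4; bus BusRd; mem=30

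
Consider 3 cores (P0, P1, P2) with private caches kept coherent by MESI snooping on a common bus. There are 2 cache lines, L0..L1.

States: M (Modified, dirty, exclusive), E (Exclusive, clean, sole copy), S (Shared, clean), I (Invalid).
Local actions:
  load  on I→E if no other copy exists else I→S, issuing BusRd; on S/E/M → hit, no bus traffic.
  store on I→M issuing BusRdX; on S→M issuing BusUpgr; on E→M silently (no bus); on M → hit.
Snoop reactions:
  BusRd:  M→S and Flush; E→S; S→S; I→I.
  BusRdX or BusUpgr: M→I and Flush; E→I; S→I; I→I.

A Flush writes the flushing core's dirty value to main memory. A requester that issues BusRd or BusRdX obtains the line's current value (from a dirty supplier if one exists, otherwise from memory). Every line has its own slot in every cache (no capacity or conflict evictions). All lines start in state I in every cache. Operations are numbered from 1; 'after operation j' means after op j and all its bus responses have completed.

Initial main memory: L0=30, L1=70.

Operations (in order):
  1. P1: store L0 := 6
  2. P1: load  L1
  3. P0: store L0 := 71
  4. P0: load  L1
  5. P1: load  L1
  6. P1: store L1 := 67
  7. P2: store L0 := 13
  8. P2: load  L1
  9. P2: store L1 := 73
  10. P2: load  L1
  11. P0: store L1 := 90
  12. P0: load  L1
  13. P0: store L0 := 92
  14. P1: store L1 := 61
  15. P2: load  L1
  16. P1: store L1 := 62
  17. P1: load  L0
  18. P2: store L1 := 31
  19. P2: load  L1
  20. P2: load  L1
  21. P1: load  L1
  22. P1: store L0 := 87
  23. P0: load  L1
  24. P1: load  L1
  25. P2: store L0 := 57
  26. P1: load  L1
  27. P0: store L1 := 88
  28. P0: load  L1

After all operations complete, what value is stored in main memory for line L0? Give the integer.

  op1 P1: store L0 := 6 → I/M/I on L0; bus BusRdX; mem=30
  op2 P1: load  L1 → I/E/I on L1; bus BusRd; mem=70
  op3 P0: store L0 := 71 → M/I/I on L0; bus BusRdX Flush; mem=6
  op4 P0: load  L1 → S/S/I on L1; bus BusRd; mem=70
  op5 P1: load  L1 → S/S/I on L1; bus (none); mem=70
  op6 P1: store L1 := 67 → I/M/I on L1; bus BusUpgr; mem=70
  op7 P2: store L0 := 13 → I/I/M on L0; bus BusRdX Flush; mem=71
  op8 P2: load  L1 → I/S/S on L1; bus BusRd Flush; mem=67
  op9 P2: store L1 := 73 → I/I/M on L1; bus BusUpgr; mem=67
  op10 P2: load  L1 → I/I/M on L1; bus (none); mem=67
  op11 P0: store L1 := 90 → M/I/I on L1; bus BusRdX Flush; mem=73
  op12 P0: load  L1 → M/I/I on L1; bus (none); mem=73
  op13 P0: store L0 := 92 → M/I/I on L0; bus BusRdX Flush; mem=13
  op14 P1: store L1 := 61 → I/M/I on L1; bus BusRdX Flush; mem=90
  op15 P2: load  L1 → I/S/S on L1; bus BusRd Flush; mem=61
  op16 P1: store L1 := 62 → I/M/I on L1; bus BusUpgr; mem=61
  op17 P1: load  L0 → S/S/I on L0; bus BusRd Flush; mem=92
  op18 P2: store L1 := 31 → I/I/M on L1; bus BusRdX Flush; mem=62
  op19 P2: load  L1 → I/I/M on L1; bus (none); mem=62
  op20 P2: load  L1 → I/I/M on L1; bus (none); mem=62
  op21 P1: load  L1 → I/S/S on L1; bus BusRd Flush; mem=31
  op22 P1: store L0 := 87 → I/M/I on L0; bus BusUpgr; mem=92
  op23 P0: load  L1 → S/S/S on L1; bus BusRd; mem=31
  op24 P1: load  L1 → S/S/S on L1; bus (none); mem=31
  op25 P2: store L0 := 57 → I/I/M on L0; bus BusRdX Flush; mem=87
  op26 P1: load  L1 → S/S/S on L1; bus (none); mem=31
  op27 P0: store L1 := 88 → M/I/I on L1; bus BusUpgr; mem=31
  op28 P0: load  L1 → M/I/I on L1; bus (none); mem=31

memory[L0] = 87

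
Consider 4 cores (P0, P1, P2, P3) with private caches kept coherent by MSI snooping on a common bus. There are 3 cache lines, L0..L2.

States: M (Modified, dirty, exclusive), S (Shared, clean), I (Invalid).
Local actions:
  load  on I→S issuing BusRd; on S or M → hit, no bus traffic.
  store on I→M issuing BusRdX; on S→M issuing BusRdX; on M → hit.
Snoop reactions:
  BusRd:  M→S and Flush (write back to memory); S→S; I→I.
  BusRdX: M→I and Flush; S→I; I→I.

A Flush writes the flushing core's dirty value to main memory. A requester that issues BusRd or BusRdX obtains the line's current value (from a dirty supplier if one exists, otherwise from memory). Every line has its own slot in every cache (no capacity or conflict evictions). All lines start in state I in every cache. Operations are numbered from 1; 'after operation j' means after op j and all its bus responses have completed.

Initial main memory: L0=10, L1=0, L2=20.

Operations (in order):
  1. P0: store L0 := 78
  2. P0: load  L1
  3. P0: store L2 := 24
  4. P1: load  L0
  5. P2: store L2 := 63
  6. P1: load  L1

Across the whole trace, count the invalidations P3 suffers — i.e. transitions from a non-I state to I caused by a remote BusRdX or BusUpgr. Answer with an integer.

invalidations = 0

[1] P0: store L0 := 78 | P0:M(78), P1:I, P2:I, P3:I | bus: BusRdX
[2] P0: load  L1 | P0:S(0), P1:I, P2:I, P3:I | bus: BusRd
[3] P0: store L2 := 24 | P0:M(24), P1:I, P2:I, P3:I | bus: BusRdX
[4] P1: load  L0 | P0:S(78), P1:S(78), P2:I, P3:I | bus: BusRd,Flush
[5] P2: store L2 := 63 | P0:I, P1:I, P2:M(63), P3:I | bus: BusRdX,Flush
[6] P1: load  L1 | P0:S(0), P1:S(0), P2:I, P3:I | bus: BusRd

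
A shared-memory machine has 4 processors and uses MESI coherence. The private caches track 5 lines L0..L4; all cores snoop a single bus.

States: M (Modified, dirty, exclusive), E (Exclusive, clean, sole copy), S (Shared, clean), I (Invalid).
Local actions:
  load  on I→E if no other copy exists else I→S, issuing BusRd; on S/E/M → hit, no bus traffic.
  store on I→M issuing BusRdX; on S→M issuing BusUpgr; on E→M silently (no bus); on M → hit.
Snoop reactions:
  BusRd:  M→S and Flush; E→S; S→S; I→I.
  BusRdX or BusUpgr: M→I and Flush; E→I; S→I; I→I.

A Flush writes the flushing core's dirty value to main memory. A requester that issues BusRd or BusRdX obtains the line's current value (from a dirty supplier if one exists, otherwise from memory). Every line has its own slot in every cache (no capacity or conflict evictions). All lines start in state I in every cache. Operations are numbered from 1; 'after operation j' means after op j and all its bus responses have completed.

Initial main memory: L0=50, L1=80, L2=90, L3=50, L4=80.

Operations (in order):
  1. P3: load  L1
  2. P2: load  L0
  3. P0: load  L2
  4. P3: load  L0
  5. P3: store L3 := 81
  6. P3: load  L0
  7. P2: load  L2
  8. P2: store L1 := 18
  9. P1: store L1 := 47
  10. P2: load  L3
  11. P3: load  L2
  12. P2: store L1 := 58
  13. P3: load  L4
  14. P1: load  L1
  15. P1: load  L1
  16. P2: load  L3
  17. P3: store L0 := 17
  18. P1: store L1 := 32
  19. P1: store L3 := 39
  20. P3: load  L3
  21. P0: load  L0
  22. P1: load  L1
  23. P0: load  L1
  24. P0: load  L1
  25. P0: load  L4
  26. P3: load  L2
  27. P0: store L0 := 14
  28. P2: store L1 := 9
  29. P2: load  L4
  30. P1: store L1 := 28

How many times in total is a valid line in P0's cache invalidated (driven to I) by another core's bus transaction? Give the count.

invalidations = 1

[1] P3: load  L1 | P0:I, P1:I, P2:I, P3:E(80) | bus: BusRd
[2] P2: load  L0 | P0:I, P1:I, P2:E(50), P3:I | bus: BusRd
[3] P0: load  L2 | P0:E(90), P1:I, P2:I, P3:I | bus: BusRd
[4] P3: load  L0 | P0:I, P1:I, P2:S(50), P3:S(50) | bus: BusRd
[5] P3: store L3 := 81 | P0:I, P1:I, P2:I, P3:M(81) | bus: BusRdX
[6] P3: load  L0 | P0:I, P1:I, P2:S(50), P3:S(50) | bus: none
[7] P2: load  L2 | P0:S(90), P1:I, P2:S(90), P3:I | bus: BusRd
[8] P2: store L1 := 18 | P0:I, P1:I, P2:M(18), P3:I | bus: BusRdX
[9] P1: store L1 := 47 | P0:I, P1:M(47), P2:I, P3:I | bus: BusRdX,Flush
[10] P2: load  L3 | P0:I, P1:I, P2:S(81), P3:S(81) | bus: BusRd,Flush
[11] P3: load  L2 | P0:S(90), P1:I, P2:S(90), P3:S(90) | bus: BusRd
[12] P2: store L1 := 58 | P0:I, P1:I, P2:M(58), P3:I | bus: BusRdX,Flush
[13] P3: load  L4 | P0:I, P1:I, P2:I, P3:E(80) | bus: BusRd
[14] P1: load  L1 | P0:I, P1:S(58), P2:S(58), P3:I | bus: BusRd,Flush
[15] P1: load  L1 | P0:I, P1:S(58), P2:S(58), P3:I | bus: none
[16] P2: load  L3 | P0:I, P1:I, P2:S(81), P3:S(81) | bus: none
[17] P3: store L0 := 17 | P0:I, P1:I, P2:I, P3:M(17) | bus: BusUpgr
[18] P1: store L1 := 32 | P0:I, P1:M(32), P2:I, P3:I | bus: BusUpgr
[19] P1: store L3 := 39 | P0:I, P1:M(39), P2:I, P3:I | bus: BusRdX
[20] P3: load  L3 | P0:I, P1:S(39), P2:I, P3:S(39) | bus: BusRd,Flush
[21] P0: load  L0 | P0:S(17), P1:I, P2:I, P3:S(17) | bus: BusRd,Flush
[22] P1: load  L1 | P0:I, P1:M(32), P2:I, P3:I | bus: none
[23] P0: load  L1 | P0:S(32), P1:S(32), P2:I, P3:I | bus: BusRd,Flush
[24] P0: load  L1 | P0:S(32), P1:S(32), P2:I, P3:I | bus: none
[25] P0: load  L4 | P0:S(80), P1:I, P2:I, P3:S(80) | bus: BusRd
[26] P3: load  L2 | P0:S(90), P1:I, P2:S(90), P3:S(90) | bus: none
[27] P0: store L0 := 14 | P0:M(14), P1:I, P2:I, P3:I | bus: BusUpgr
[28] P2: store L1 := 9 | P0:I, P1:I, P2:M(9), P3:I | bus: BusRdX
[29] P2: load  L4 | P0:S(80), P1:I, P2:S(80), P3:S(80) | bus: BusRd
[30] P1: store L1 := 28 | P0:I, P1:M(28), P2:I, P3:I | bus: BusRdX,Flush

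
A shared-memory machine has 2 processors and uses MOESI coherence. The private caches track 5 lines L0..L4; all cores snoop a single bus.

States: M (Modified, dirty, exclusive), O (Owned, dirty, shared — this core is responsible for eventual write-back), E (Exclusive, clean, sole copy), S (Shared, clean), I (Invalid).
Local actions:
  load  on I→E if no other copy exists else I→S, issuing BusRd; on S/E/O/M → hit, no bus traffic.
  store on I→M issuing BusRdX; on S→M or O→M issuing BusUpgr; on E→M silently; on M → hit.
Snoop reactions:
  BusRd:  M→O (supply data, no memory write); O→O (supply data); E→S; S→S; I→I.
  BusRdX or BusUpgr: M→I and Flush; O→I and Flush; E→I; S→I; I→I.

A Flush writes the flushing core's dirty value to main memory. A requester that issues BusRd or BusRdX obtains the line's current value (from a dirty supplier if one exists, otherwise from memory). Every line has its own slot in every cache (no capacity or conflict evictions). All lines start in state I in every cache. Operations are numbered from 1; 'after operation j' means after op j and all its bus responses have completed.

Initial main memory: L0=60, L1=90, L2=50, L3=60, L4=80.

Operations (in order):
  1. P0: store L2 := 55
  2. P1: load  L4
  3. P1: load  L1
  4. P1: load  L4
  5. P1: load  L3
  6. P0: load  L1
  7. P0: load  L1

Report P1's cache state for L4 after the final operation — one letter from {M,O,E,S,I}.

state = E

[1] P0: store L2 := 55 | P0:M(55), P1:I | bus: BusRdX
[2] P1: load  L4 | P0:I, P1:E(80) | bus: BusRd
[3] P1: load  L1 | P0:I, P1:E(90) | bus: BusRd
[4] P1: load  L4 | P0:I, P1:E(80) | bus: none
[5] P1: load  L3 | P0:I, P1:E(60) | bus: BusRd
[6] P0: load  L1 | P0:S(90), P1:S(90) | bus: BusRd
[7] P0: load  L1 | P0:S(90), P1:S(90) | bus: none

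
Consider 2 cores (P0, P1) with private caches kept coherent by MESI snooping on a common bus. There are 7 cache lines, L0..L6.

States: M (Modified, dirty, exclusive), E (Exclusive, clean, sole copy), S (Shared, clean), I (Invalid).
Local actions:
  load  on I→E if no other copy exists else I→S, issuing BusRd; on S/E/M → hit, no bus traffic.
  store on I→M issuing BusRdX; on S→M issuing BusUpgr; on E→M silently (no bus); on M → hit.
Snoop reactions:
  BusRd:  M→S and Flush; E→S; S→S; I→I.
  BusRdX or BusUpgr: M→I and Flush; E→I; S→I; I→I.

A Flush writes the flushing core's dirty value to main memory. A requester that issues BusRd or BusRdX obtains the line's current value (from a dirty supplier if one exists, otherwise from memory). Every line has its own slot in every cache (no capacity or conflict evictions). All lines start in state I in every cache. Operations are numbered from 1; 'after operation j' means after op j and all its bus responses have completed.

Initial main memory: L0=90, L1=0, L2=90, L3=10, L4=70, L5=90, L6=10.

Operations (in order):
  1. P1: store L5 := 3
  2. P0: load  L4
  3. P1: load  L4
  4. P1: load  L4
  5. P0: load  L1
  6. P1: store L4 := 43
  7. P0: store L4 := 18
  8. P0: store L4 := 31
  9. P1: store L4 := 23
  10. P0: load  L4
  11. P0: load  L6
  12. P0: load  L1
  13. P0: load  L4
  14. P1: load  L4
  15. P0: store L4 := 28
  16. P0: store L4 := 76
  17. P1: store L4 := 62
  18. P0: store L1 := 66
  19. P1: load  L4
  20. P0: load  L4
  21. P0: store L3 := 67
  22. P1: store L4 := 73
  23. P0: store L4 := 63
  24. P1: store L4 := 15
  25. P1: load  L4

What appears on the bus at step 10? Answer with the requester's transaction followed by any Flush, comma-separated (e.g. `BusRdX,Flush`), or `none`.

bus = BusRd,Flush

step 1: P1: store L5 := 3  ⟶  IM  (L5)  txn=BusRdX  M[L5]=90
step 2: P0: load  L4  ⟶  EI  (L4)  txn=BusRd  M[L4]=70
step 3: P1: load  L4  ⟶  SS  (L4)  txn=BusRd  M[L4]=70
step 4: P1: load  L4  ⟶  SS  (L4)  txn=∅  M[L4]=70
step 5: P0: load  L1  ⟶  EI  (L1)  txn=BusRd  M[L1]=0
step 6: P1: store L4 := 43  ⟶  IM  (L4)  txn=BusUpgr  M[L4]=70
step 7: P0: store L4 := 18  ⟶  MI  (L4)  txn=BusRdX+Flush  M[L4]=43
step 8: P0: store L4 := 31  ⟶  MI  (L4)  txn=∅  M[L4]=43
step 9: P1: store L4 := 23  ⟶  IM  (L4)  txn=BusRdX+Flush  M[L4]=31
step 10: P0: load  L4  ⟶  SS  (L4)  txn=BusRd+Flush  M[L4]=23
step 11: P0: load  L6  ⟶  EI  (L6)  txn=BusRd  M[L6]=10
step 12: P0: load  L1  ⟶  EI  (L1)  txn=∅  M[L1]=0
step 13: P0: load  L4  ⟶  SS  (L4)  txn=∅  M[L4]=23
step 14: P1: load  L4  ⟶  SS  (L4)  txn=∅  M[L4]=23
step 15: P0: store L4 := 28  ⟶  MI  (L4)  txn=BusUpgr  M[L4]=23
step 16: P0: store L4 := 76  ⟶  MI  (L4)  txn=∅  M[L4]=23
step 17: P1: store L4 := 62  ⟶  IM  (L4)  txn=BusRdX+Flush  M[L4]=76
step 18: P0: store L1 := 66  ⟶  MI  (L1)  txn=∅  M[L1]=0
step 19: P1: load  L4  ⟶  IM  (L4)  txn=∅  M[L4]=76
step 20: P0: load  L4  ⟶  SS  (L4)  txn=BusRd+Flush  M[L4]=62
step 21: P0: store L3 := 67  ⟶  MI  (L3)  txn=BusRdX  M[L3]=10
step 22: P1: store L4 := 73  ⟶  IM  (L4)  txn=BusUpgr  M[L4]=62
step 23: P0: store L4 := 63  ⟶  MI  (L4)  txn=BusRdX+Flush  M[L4]=73
step 24: P1: store L4 := 15  ⟶  IM  (L4)  txn=BusRdX+Flush  M[L4]=63
step 25: P1: load  L4  ⟶  IM  (L4)  txn=∅  M[L4]=63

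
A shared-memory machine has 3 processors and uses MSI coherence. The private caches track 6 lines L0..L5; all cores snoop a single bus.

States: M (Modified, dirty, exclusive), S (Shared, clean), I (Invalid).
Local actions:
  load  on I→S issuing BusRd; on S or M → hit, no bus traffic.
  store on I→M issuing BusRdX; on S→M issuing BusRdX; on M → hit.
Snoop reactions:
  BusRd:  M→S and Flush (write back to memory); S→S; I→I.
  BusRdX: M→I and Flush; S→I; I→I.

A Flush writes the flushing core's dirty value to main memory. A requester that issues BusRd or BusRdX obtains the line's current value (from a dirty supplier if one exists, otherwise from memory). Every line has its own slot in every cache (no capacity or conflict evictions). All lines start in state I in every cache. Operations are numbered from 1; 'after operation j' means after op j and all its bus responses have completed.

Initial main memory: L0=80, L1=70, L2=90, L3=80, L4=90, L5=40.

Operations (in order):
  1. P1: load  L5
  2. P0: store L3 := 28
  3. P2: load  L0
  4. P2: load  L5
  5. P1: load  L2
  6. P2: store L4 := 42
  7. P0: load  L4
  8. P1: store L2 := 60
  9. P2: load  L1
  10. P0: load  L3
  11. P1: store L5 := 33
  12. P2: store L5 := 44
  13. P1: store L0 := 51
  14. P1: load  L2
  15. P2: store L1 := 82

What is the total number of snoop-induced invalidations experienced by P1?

invalidations = 1

1. P1: load  L5  bus=[BusRd]  L5: P0=I P1=S P2=I  mem[L5]=40
2. P0: store L3 := 28  bus=[BusRdX]  L3: P0=M P1=I P2=I  mem[L3]=80
3. P2: load  L0  bus=[BusRd]  L0: P0=I P1=I P2=S  mem[L0]=80
4. P2: load  L5  bus=[BusRd]  L5: P0=I P1=S P2=S  mem[L5]=40
5. P1: load  L2  bus=[BusRd]  L2: P0=I P1=S P2=I  mem[L2]=90
6. P2: store L4 := 42  bus=[BusRdX]  L4: P0=I P1=I P2=M  mem[L4]=90
7. P0: load  L4  bus=[BusRd,Flush]  L4: P0=S P1=I P2=S  mem[L4]=42
8. P1: store L2 := 60  bus=[BusRdX]  L2: P0=I P1=M P2=I  mem[L2]=90
9. P2: load  L1  bus=[BusRd]  L1: P0=I P1=I P2=S  mem[L1]=70
10. P0: load  L3  bus=[-]  L3: P0=M P1=I P2=I  mem[L3]=80
11. P1: store L5 := 33  bus=[BusRdX]  L5: P0=I P1=M P2=I  mem[L5]=40
12. P2: store L5 := 44  bus=[BusRdX,Flush]  L5: P0=I P1=I P2=M  mem[L5]=33
13. P1: store L0 := 51  bus=[BusRdX]  L0: P0=I P1=M P2=I  mem[L0]=80
14. P1: load  L2  bus=[-]  L2: P0=I P1=M P2=I  mem[L2]=90
15. P2: store L1 := 82  bus=[BusRdX]  L1: P0=I P1=I P2=M  mem[L1]=70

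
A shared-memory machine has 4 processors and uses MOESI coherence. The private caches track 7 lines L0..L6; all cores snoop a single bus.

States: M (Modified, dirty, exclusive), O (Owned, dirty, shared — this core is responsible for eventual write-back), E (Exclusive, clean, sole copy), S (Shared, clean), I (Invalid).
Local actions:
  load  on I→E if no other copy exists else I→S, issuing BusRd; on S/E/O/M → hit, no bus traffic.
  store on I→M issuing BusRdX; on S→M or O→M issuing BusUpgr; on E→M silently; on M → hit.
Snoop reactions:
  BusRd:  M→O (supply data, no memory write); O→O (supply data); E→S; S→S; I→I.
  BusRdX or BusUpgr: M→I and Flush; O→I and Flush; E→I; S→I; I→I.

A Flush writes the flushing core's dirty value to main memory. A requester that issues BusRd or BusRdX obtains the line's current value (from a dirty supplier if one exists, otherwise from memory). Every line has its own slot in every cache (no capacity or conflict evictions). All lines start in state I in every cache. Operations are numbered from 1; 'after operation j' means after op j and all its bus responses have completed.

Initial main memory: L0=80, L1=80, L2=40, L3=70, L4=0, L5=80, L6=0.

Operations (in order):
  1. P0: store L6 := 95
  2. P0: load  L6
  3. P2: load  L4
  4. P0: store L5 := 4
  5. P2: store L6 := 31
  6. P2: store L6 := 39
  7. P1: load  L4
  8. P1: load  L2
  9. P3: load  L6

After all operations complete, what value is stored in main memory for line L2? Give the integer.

memory[L2] = 40

  op1 P0: store L6 := 95 → M/I/I/I on L6; bus BusRdX; mem=0
  op2 P0: load  L6 → M/I/I/I on L6; bus (none); mem=0
  op3 P2: load  L4 → I/I/E/I on L4; bus BusRd; mem=0
  op4 P0: store L5 := 4 → M/I/I/I on L5; bus BusRdX; mem=80
  op5 P2: store L6 := 31 → I/I/M/I on L6; bus BusRdX Flush; mem=95
  op6 P2: store L6 := 39 → I/I/M/I on L6; bus (none); mem=95
  op7 P1: load  L4 → I/S/S/I on L4; bus BusRd; mem=0
  op8 P1: load  L2 → I/E/I/I on L2; bus BusRd; mem=40
  op9 P3: load  L6 → I/I/O/S on L6; bus BusRd; mem=95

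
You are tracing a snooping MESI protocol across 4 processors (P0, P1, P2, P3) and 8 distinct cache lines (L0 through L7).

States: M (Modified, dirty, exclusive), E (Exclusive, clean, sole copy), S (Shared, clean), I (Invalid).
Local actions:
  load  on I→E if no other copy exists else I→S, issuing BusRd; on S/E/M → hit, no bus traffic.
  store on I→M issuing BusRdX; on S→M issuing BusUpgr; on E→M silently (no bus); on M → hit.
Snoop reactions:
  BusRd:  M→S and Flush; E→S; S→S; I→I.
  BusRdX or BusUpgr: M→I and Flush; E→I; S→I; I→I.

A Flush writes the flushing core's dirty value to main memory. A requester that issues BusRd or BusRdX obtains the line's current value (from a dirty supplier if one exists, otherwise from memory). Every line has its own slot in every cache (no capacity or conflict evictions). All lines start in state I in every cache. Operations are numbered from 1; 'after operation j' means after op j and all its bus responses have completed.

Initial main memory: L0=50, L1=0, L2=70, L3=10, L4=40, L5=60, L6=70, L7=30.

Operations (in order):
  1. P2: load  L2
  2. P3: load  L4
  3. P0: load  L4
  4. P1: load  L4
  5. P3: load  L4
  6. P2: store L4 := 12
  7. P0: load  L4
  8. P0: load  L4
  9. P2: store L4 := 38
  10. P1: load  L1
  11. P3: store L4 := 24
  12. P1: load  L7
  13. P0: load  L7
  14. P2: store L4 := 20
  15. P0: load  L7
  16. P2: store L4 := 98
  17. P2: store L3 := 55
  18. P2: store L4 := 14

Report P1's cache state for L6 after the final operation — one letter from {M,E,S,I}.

1. P2: load  L2  bus=[BusRd]  L2: P0=I P1=I P2=E P3=I  mem[L2]=70
2. P3: load  L4  bus=[BusRd]  L4: P0=I P1=I P2=I P3=E  mem[L4]=40
3. P0: load  L4  bus=[BusRd]  L4: P0=S P1=I P2=I P3=S  mem[L4]=40
4. P1: load  L4  bus=[BusRd]  L4: P0=S P1=S P2=I P3=S  mem[L4]=40
5. P3: load  L4  bus=[-]  L4: P0=S P1=S P2=I P3=S  mem[L4]=40
6. P2: store L4 := 12  bus=[BusRdX]  L4: P0=I P1=I P2=M P3=I  mem[L4]=40
7. P0: load  L4  bus=[BusRd,Flush]  L4: P0=S P1=I P2=S P3=I  mem[L4]=12
8. P0: load  L4  bus=[-]  L4: P0=S P1=I P2=S P3=I  mem[L4]=12
9. P2: store L4 := 38  bus=[BusUpgr]  L4: P0=I P1=I P2=M P3=I  mem[L4]=12
10. P1: load  L1  bus=[BusRd]  L1: P0=I P1=E P2=I P3=I  mem[L1]=0
11. P3: store L4 := 24  bus=[BusRdX,Flush]  L4: P0=I P1=I P2=I P3=M  mem[L4]=38
12. P1: load  L7  bus=[BusRd]  L7: P0=I P1=E P2=I P3=I  mem[L7]=30
13. P0: load  L7  bus=[BusRd]  L7: P0=S P1=S P2=I P3=I  mem[L7]=30
14. P2: store L4 := 20  bus=[BusRdX,Flush]  L4: P0=I P1=I P2=M P3=I  mem[L4]=24
15. P0: load  L7  bus=[-]  L7: P0=S P1=S P2=I P3=I  mem[L7]=30
16. P2: store L4 := 98  bus=[-]  L4: P0=I P1=I P2=M P3=I  mem[L4]=24
17. P2: store L3 := 55  bus=[BusRdX]  L3: P0=I P1=I P2=M P3=I  mem[L3]=10
18. P2: store L4 := 14  bus=[-]  L4: P0=I P1=I P2=M P3=I  mem[L4]=24

state = I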